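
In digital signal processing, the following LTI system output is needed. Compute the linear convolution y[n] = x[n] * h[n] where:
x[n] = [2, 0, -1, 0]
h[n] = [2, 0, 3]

y[n] = sum_k x[k]*h[n-k]. Output length = len(x) + len(h) - 1 = 4 + 3 - 1 = 6.
y[0] = 2*2 = 4
y[1] = 0*2 + 2*0 = 0
y[2] = -1*2 + 0*0 + 2*3 = 4
y[3] = 0*2 + -1*0 + 0*3 = 0
y[4] = 0*0 + -1*3 = -3
y[5] = 0*3 = 0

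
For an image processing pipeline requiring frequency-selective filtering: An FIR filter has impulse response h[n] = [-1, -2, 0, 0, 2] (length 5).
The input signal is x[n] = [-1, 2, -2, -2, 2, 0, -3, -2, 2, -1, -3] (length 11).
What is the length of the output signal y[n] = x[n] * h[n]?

For linear convolution, the output length is:
len(y) = len(x) + len(h) - 1 = 11 + 5 - 1 = 15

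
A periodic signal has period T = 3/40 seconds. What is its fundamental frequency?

The fundamental frequency is the reciprocal of the period.
f = 1/T = 1/(3/40) = 40/3 Hz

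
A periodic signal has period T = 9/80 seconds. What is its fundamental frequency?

The fundamental frequency is the reciprocal of the period.
f = 1/T = 1/(9/80) = 80/9 Hz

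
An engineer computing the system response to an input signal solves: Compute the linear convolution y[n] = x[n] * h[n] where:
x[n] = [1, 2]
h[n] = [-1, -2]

y[n] = sum_k x[k]*h[n-k]. Output length = len(x) + len(h) - 1 = 2 + 2 - 1 = 3.
y[0] = 1*-1 = -1
y[1] = 2*-1 + 1*-2 = -4
y[2] = 2*-2 = -4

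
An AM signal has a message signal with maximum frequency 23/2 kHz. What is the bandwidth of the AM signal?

In AM (double-sideband), the bandwidth is twice the message frequency.
BW = 2 * f_m = 2 * 23/2 kHz = 23 kHz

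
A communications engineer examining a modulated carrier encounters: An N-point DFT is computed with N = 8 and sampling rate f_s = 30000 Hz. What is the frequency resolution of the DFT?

DFT frequency resolution = f_s / N
= 30000 / 8 = 3750 Hz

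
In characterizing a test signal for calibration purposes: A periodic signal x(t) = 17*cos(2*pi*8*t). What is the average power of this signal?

Average power of A*cos(wt) is A^2/2.
P = 17^2 / 2 = 289/2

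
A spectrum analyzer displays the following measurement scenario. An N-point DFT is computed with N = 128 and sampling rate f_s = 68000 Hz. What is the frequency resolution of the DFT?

DFT frequency resolution = f_s / N
= 68000 / 128 = 2125/4 Hz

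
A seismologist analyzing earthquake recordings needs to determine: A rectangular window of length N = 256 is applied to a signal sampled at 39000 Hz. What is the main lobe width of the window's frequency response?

For a rectangular window of length N,
the main lobe width in frequency is 2*f_s/N.
= 2*39000/256 = 4875/16 Hz
This determines the minimum frequency separation for resolving two sinusoids.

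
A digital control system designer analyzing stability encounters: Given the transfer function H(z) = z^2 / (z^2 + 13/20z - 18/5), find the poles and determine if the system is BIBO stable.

Poles are roots of the denominator: z^2 + 13/20z - 18/5 = 0.
Quadratic formula: z = [-(13/20) +/- sqrt((13/20)^2 - 4*(-18/5))] / 2
Discriminant = 169/400 + 72/5 = 5929/400; sqrt = 77/20.
z = (-13/20 +/- 77/20) / 2 => z = 8/5 or z = -9/4.
|p1| = 9/4, |p2| = 8/5.
For BIBO stability, all poles must lie inside the unit circle (|p| < 1).
System is UNSTABLE since at least one |p| >= 1.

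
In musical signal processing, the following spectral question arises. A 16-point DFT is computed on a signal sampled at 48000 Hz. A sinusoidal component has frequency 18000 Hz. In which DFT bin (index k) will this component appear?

DFT frequency resolution = f_s/N = 48000/16 = 3000 Hz
Bin index k = f_signal / resolution = 18000 / 3000 = 6
The signal frequency 18000 Hz falls in DFT bin k = 6.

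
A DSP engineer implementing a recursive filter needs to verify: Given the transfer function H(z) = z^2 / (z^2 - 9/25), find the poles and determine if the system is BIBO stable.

Poles are roots of the denominator: z^2 - 9/25 = 0.
Quadratic formula: z = [-(0) +/- sqrt((0)^2 - 4*(-9/25))] / 2
Discriminant = 0 + 36/25 = 36/25; sqrt = 6/5.
z = (0 +/- 6/5) / 2 => z = 3/5 or z = -3/5.
|p1| = 3/5, |p2| = 3/5.
For BIBO stability, all poles must lie inside the unit circle (|p| < 1).
System is STABLE since both |p| < 1.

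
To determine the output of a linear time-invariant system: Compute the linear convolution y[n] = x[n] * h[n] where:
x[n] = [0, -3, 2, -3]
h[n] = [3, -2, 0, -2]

y[n] = sum_k x[k]*h[n-k]. Output length = len(x) + len(h) - 1 = 4 + 4 - 1 = 7.
y[0] = 0*3 = 0
y[1] = -3*3 + 0*-2 = -9
y[2] = 2*3 + -3*-2 + 0*0 = 12
y[3] = -3*3 + 2*-2 + -3*0 + 0*-2 = -13
y[4] = -3*-2 + 2*0 + -3*-2 = 12
y[5] = -3*0 + 2*-2 = -4
y[6] = -3*-2 = 6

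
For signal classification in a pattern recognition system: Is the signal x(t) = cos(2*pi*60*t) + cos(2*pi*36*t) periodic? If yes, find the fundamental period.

f1 = 60 Hz, f2 = 36 Hz
Period T1 = 1/60, T2 = 1/36
Ratio T1/T2 = 36/60, which is rational.
The signal is periodic with fundamental period T = 1/GCD(60,36) = 1/12 s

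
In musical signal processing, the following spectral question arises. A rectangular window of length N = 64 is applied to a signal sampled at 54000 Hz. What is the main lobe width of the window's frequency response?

For a rectangular window of length N,
the main lobe width in frequency is 2*f_s/N.
= 2*54000/64 = 3375/2 Hz
This determines the minimum frequency separation for resolving two sinusoids.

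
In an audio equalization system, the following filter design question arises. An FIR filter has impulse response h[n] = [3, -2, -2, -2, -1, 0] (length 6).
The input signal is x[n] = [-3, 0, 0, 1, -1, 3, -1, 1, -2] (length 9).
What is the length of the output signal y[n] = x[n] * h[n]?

For linear convolution, the output length is:
len(y) = len(x) + len(h) - 1 = 9 + 6 - 1 = 14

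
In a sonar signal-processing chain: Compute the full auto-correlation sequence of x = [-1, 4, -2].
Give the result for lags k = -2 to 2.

r_xx[k] = sum_m x[m]*x[m+k], indexed from 0, for k = -2 to 2:
  r_xx[-2] = x[2]*x[0] = 2
  r_xx[-1] = x[1]*x[0] + x[2]*x[1] = -12
  r_xx[0] = x[0]*x[0] + x[1]*x[1] + x[2]*x[2] = 21
  r_xx[1] = x[0]*x[1] + x[1]*x[2] = -12
  r_xx[2] = x[0]*x[2] = 2
r_xx = [2, -12, 21, -12, 2]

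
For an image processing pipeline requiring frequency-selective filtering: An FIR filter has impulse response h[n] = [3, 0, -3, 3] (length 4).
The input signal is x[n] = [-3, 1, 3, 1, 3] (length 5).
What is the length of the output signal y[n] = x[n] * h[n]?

For linear convolution, the output length is:
len(y) = len(x) + len(h) - 1 = 5 + 4 - 1 = 8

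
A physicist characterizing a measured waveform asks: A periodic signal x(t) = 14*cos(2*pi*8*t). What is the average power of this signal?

Average power of A*cos(wt) is A^2/2.
P = 14^2 / 2 = 196/2 = 98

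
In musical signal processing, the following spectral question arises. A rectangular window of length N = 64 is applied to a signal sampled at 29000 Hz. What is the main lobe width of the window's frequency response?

For a rectangular window of length N,
the main lobe width in frequency is 2*f_s/N.
= 2*29000/64 = 3625/4 Hz
This determines the minimum frequency separation for resolving two sinusoids.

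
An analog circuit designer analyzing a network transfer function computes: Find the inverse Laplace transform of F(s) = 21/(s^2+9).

Standard pair: w/(s^2+w^2) <-> sin(wt)*u(t)
Recognize w^2 = 9, so w = 3; numerator 21 = 7*3.
f(t) = 7*sin(3t)*u(t)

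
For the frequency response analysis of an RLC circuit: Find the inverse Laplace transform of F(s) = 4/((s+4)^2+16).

Standard pair: w/((s+a)^2+w^2) <-> e^(-at)*sin(wt)*u(t)
With a=4, w=4: f(t) = e^(-4t)*sin(4t)*u(t)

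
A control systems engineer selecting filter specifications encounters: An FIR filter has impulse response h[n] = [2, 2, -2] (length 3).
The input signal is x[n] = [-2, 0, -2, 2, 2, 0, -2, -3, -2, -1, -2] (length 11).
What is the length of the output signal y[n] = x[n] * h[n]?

For linear convolution, the output length is:
len(y) = len(x) + len(h) - 1 = 11 + 3 - 1 = 13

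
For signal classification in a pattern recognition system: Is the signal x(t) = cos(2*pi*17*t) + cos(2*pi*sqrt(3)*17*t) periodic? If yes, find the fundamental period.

f1 = 17 Hz, f2 = 17*sqrt(3) Hz
Ratio f2/f1 = sqrt(3), which is irrational.
Since the frequency ratio is irrational, no common period exists.
The signal is not periodic.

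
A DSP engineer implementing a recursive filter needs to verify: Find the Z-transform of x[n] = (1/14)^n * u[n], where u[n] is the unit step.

The Z-transform of a^n * u[n] is z/(z-a) for |z| > |a|.
Here a = 1/14, so X(z) = z/(z - (1/14)) = 14z/(14z - 1)
ROC: |z| > 1/14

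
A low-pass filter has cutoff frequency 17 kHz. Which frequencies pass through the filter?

A low-pass filter passes all frequencies below the cutoff frequency 17 kHz and attenuates higher frequencies.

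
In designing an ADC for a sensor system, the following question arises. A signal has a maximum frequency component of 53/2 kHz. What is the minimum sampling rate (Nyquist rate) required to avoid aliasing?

By the Nyquist-Shannon sampling theorem,
the minimum sampling rate (Nyquist rate) must be at least 2 * f_max.
Nyquist rate = 2 * 53/2 kHz = 53 kHz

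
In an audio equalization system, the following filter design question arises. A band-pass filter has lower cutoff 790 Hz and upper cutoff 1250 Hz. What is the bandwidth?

Bandwidth = f_high - f_low
= 1250 Hz - 790 Hz = 460 Hz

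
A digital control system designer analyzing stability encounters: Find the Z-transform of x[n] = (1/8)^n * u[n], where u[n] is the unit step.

The Z-transform of a^n * u[n] is z/(z-a) for |z| > |a|.
Here a = 1/8, so X(z) = z/(z - (1/8)) = 8z/(8z - 1)
ROC: |z| > 1/8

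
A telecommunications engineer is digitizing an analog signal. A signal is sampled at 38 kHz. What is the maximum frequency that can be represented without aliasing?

The maximum frequency that can be represented without aliasing
is the Nyquist frequency: f_max = f_s / 2 = 38 kHz / 2 = 19 kHz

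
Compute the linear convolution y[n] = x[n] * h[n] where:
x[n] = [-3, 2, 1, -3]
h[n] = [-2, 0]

y[n] = sum_k x[k]*h[n-k]. Output length = len(x) + len(h) - 1 = 4 + 2 - 1 = 5.
y[0] = -3*-2 = 6
y[1] = 2*-2 + -3*0 = -4
y[2] = 1*-2 + 2*0 = -2
y[3] = -3*-2 + 1*0 = 6
y[4] = -3*0 = 0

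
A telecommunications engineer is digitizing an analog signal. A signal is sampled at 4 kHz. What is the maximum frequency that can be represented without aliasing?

The maximum frequency that can be represented without aliasing
is the Nyquist frequency: f_max = f_s / 2 = 4 kHz / 2 = 2 kHz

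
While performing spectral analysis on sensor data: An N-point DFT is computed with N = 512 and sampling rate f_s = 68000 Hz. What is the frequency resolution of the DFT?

DFT frequency resolution = f_s / N
= 68000 / 512 = 2125/16 Hz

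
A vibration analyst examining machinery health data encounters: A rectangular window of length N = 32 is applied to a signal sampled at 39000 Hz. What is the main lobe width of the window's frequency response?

For a rectangular window of length N,
the main lobe width in frequency is 2*f_s/N.
= 2*39000/32 = 4875/2 Hz
This determines the minimum frequency separation for resolving two sinusoids.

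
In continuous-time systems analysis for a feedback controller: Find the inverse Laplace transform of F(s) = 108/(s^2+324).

Standard pair: w/(s^2+w^2) <-> sin(wt)*u(t)
Recognize w^2 = 324, so w = 18; numerator 108 = 6*18.
f(t) = 6*sin(18t)*u(t)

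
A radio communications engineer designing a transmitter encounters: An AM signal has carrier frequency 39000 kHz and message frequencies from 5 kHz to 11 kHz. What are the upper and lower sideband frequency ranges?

Upper sideband (USB) = fc + [fm_low, fm_high] = 39000 + [5, 11] = [39005, 39011] kHz
Lower sideband (LSB) = fc - [fm_high, fm_low] = 39000 - [11, 5] = [38989, 38995] kHz
Total occupied spectrum: 38989 kHz to 39011 kHz (plus carrier at 39000 kHz)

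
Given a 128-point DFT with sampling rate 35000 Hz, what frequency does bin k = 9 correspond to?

The frequency of DFT bin k is: f_k = k * f_s / N
f_9 = 9 * 35000 / 128 = 39375/16 Hz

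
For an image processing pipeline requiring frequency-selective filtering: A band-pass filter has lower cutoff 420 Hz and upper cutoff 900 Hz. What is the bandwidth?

Bandwidth = f_high - f_low
= 900 Hz - 420 Hz = 480 Hz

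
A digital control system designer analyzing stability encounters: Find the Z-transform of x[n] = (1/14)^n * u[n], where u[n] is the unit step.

The Z-transform of a^n * u[n] is z/(z-a) for |z| > |a|.
Here a = 1/14, so X(z) = z/(z - (1/14)) = 14z/(14z - 1)
ROC: |z| > 1/14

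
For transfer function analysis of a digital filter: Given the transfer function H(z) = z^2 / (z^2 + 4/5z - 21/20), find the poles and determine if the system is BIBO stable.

Poles are roots of the denominator: z^2 + 4/5z - 21/20 = 0.
Quadratic formula: z = [-(4/5) +/- sqrt((4/5)^2 - 4*(-21/20))] / 2
Discriminant = 16/25 + 21/5 = 121/25; sqrt = 11/5.
z = (-4/5 +/- 11/5) / 2 => z = 7/10 or z = -3/2.
|p1| = 3/2, |p2| = 7/10.
For BIBO stability, all poles must lie inside the unit circle (|p| < 1).
System is UNSTABLE since at least one |p| >= 1.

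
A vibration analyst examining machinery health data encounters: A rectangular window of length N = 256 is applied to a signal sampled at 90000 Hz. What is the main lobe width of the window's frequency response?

For a rectangular window of length N,
the main lobe width in frequency is 2*f_s/N.
= 2*90000/256 = 5625/8 Hz
This determines the minimum frequency separation for resolving two sinusoids.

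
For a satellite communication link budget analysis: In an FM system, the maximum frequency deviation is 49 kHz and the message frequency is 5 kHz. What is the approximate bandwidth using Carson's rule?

Carson's rule: BW = 2*(delta_f + f_m)
= 2*(49 + 5) kHz = 108 kHz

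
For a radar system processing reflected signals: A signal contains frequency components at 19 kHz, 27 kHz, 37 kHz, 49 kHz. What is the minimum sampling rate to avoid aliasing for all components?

The highest frequency component is f_max = 49 kHz.
Nyquist rate = 2 * f_max = 2 * 49 kHz = 98 kHz.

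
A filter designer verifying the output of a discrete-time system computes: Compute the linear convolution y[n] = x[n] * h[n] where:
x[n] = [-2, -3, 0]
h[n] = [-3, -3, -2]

y[n] = sum_k x[k]*h[n-k]. Output length = len(x) + len(h) - 1 = 3 + 3 - 1 = 5.
y[0] = -2*-3 = 6
y[1] = -3*-3 + -2*-3 = 15
y[2] = 0*-3 + -3*-3 + -2*-2 = 13
y[3] = 0*-3 + -3*-2 = 6
y[4] = 0*-2 = 0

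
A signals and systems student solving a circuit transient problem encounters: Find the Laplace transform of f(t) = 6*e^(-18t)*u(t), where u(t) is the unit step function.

Standard Laplace transform pair:
e^(-at)*u(t) <-> 1/(s+a)
With a = 18: L{6*e^(-18t)*u(t)} = 6/(s+18), ROC: Re(s) > -18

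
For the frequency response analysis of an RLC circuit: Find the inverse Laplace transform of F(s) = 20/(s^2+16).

Standard pair: w/(s^2+w^2) <-> sin(wt)*u(t)
Recognize w^2 = 16, so w = 4; numerator 20 = 5*4.
f(t) = 5*sin(4t)*u(t)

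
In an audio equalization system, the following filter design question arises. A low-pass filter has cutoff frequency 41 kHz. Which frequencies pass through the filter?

A low-pass filter passes all frequencies below the cutoff frequency 41 kHz and attenuates higher frequencies.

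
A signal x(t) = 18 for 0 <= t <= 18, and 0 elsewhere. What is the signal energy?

Energy = integral of |x(t)|^2 dt over the signal duration
= 18^2 * 18 = 324 * 18 = 5832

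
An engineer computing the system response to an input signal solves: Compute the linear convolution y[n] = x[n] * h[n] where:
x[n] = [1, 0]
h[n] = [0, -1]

y[n] = sum_k x[k]*h[n-k]. Output length = len(x) + len(h) - 1 = 2 + 2 - 1 = 3.
y[0] = 1*0 = 0
y[1] = 0*0 + 1*-1 = -1
y[2] = 0*-1 = 0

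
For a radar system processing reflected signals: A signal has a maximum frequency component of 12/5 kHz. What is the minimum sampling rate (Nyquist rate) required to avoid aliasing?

By the Nyquist-Shannon sampling theorem,
the minimum sampling rate (Nyquist rate) must be at least 2 * f_max.
Nyquist rate = 2 * 12/5 kHz = 24/5 kHz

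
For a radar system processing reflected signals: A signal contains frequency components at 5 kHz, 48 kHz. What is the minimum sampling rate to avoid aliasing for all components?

The highest frequency component is f_max = 48 kHz.
Nyquist rate = 2 * f_max = 2 * 48 kHz = 96 kHz.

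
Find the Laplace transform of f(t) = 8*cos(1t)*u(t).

Standard pair: cos(wt)*u(t) <-> s/(s^2+w^2)
With w = 1: L{8*cos(1t)*u(t)} = 8s/(s^2+1)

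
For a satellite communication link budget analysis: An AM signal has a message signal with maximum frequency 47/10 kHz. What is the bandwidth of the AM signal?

In AM (double-sideband), the bandwidth is twice the message frequency.
BW = 2 * f_m = 2 * 47/10 kHz = 47/5 kHz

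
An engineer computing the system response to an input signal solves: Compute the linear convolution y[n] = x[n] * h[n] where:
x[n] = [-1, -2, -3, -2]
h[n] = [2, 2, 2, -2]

y[n] = sum_k x[k]*h[n-k]. Output length = len(x) + len(h) - 1 = 4 + 4 - 1 = 7.
y[0] = -1*2 = -2
y[1] = -2*2 + -1*2 = -6
y[2] = -3*2 + -2*2 + -1*2 = -12
y[3] = -2*2 + -3*2 + -2*2 + -1*-2 = -12
y[4] = -2*2 + -3*2 + -2*-2 = -6
y[5] = -2*2 + -3*-2 = 2
y[6] = -2*-2 = 4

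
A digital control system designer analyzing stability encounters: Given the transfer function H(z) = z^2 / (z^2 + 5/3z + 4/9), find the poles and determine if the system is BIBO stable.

Poles are roots of the denominator: z^2 + 5/3z + 4/9 = 0.
Quadratic formula: z = [-(5/3) +/- sqrt((5/3)^2 - 4*(4/9))] / 2
Discriminant = 25/9 - 16/9 = 1; sqrt = 1.
z = (-5/3 +/- 1) / 2 => z = -1/3 or z = -4/3.
|p1| = 4/3, |p2| = 1/3.
For BIBO stability, all poles must lie inside the unit circle (|p| < 1).
System is UNSTABLE since at least one |p| >= 1.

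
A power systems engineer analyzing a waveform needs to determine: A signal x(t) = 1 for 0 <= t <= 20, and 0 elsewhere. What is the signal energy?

Energy = integral of |x(t)|^2 dt over the signal duration
= 1^2 * 20 = 1 * 20 = 20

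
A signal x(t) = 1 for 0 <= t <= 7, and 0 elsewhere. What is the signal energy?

Energy = integral of |x(t)|^2 dt over the signal duration
= 1^2 * 7 = 1 * 7 = 7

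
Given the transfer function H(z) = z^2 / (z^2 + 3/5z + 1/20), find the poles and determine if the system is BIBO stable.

Poles are roots of the denominator: z^2 + 3/5z + 1/20 = 0.
Quadratic formula: z = [-(3/5) +/- sqrt((3/5)^2 - 4*(1/20))] / 2
Discriminant = 9/25 - 1/5 = 4/25; sqrt = 2/5.
z = (-3/5 +/- 2/5) / 2 => z = -1/10 or z = -1/2.
|p1| = 1/10, |p2| = 1/2.
For BIBO stability, all poles must lie inside the unit circle (|p| < 1).
System is STABLE since both |p| < 1.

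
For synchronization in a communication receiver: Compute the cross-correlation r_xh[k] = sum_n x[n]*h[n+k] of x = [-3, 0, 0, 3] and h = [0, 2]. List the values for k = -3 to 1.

Both sequences indexed from 0 and zero outside their support.
Lags with overlap: k = -3 to 1.
  r_xh[-3] = x[3]*h[0] = 0
  r_xh[-2] = x[2]*h[0] + x[3]*h[1] = 6
  r_xh[-1] = x[1]*h[0] + x[2]*h[1] = 0
  r_xh[0] = x[0]*h[0] + x[1]*h[1] = 0
  r_xh[1] = x[0]*h[1] = -6
r_xh = [0, 6, 0, 0, -6] (for k = -3, ..., 1)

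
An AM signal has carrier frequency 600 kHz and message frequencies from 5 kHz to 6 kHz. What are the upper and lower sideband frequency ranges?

Upper sideband (USB) = fc + [fm_low, fm_high] = 600 + [5, 6] = [605, 606] kHz
Lower sideband (LSB) = fc - [fm_high, fm_low] = 600 - [6, 5] = [594, 595] kHz
Total occupied spectrum: 594 kHz to 606 kHz (plus carrier at 600 kHz)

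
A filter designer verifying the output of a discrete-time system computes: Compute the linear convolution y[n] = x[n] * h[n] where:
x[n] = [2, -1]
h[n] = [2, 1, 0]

y[n] = sum_k x[k]*h[n-k]. Output length = len(x) + len(h) - 1 = 2 + 3 - 1 = 4.
y[0] = 2*2 = 4
y[1] = -1*2 + 2*1 = 0
y[2] = -1*1 + 2*0 = -1
y[3] = -1*0 = 0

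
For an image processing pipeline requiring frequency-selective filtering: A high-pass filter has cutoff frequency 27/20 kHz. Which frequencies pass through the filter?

A high-pass filter passes all frequencies above the cutoff frequency 27/20 kHz and attenuates lower frequencies.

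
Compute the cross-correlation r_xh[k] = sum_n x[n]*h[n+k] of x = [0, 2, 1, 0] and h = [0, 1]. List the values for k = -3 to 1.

Both sequences indexed from 0 and zero outside their support.
Lags with overlap: k = -3 to 1.
  r_xh[-3] = x[3]*h[0] = 0
  r_xh[-2] = x[2]*h[0] + x[3]*h[1] = 0
  r_xh[-1] = x[1]*h[0] + x[2]*h[1] = 1
  r_xh[0] = x[0]*h[0] + x[1]*h[1] = 2
  r_xh[1] = x[0]*h[1] = 0
r_xh = [0, 0, 1, 2, 0] (for k = -3, ..., 1)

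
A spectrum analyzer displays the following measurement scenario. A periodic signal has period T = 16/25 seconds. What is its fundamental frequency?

The fundamental frequency is the reciprocal of the period.
f = 1/T = 1/(16/25) = 25/16 Hz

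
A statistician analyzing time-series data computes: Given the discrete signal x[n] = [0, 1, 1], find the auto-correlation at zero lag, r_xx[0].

The auto-correlation at zero lag r_xx[0] equals the signal energy.
r_xx[0] = sum of x[n]^2 = 0^2 + 1^2 + 1^2
= 0 + 1 + 1 = 2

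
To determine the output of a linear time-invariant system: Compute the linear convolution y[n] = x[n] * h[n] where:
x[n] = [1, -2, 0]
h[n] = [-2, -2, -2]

y[n] = sum_k x[k]*h[n-k]. Output length = len(x) + len(h) - 1 = 3 + 3 - 1 = 5.
y[0] = 1*-2 = -2
y[1] = -2*-2 + 1*-2 = 2
y[2] = 0*-2 + -2*-2 + 1*-2 = 2
y[3] = 0*-2 + -2*-2 = 4
y[4] = 0*-2 = 0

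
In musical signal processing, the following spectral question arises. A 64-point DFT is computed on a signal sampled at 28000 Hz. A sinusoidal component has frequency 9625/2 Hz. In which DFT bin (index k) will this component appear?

DFT frequency resolution = f_s/N = 28000/64 = 875/2 Hz
Bin index k = f_signal / resolution = 9625/2 / 875/2 = 11
The signal frequency 9625/2 Hz falls in DFT bin k = 11.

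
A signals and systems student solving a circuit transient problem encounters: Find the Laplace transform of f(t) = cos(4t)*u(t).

Standard pair: cos(wt)*u(t) <-> s/(s^2+w^2)
With w = 4: L{cos(4t)*u(t)} = s/(s^2+16)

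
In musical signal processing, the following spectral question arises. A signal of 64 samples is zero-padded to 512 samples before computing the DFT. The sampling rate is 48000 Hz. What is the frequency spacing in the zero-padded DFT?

Original DFT: N = 64, resolution = f_s/N = 48000/64 = 750 Hz
Zero-padded DFT: N = 512, resolution = f_s/N = 48000/512 = 375/4 Hz
Zero-padding interpolates the spectrum (finer frequency grid)
but does NOT improve the true spectral resolution (ability to resolve close frequencies).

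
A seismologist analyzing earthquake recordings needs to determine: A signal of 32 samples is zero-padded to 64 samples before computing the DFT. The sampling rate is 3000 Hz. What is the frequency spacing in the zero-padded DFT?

Original DFT: N = 32, resolution = f_s/N = 3000/32 = 375/4 Hz
Zero-padded DFT: N = 64, resolution = f_s/N = 3000/64 = 375/8 Hz
Zero-padding interpolates the spectrum (finer frequency grid)
but does NOT improve the true spectral resolution (ability to resolve close frequencies).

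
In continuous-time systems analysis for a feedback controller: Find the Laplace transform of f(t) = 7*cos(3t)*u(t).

Standard pair: cos(wt)*u(t) <-> s/(s^2+w^2)
With w = 3: L{7*cos(3t)*u(t)} = 7s/(s^2+9)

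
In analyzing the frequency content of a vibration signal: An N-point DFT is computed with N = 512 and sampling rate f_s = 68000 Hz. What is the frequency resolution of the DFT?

DFT frequency resolution = f_s / N
= 68000 / 512 = 2125/16 Hz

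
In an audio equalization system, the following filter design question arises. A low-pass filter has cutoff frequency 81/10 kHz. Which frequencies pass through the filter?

A low-pass filter passes all frequencies below the cutoff frequency 81/10 kHz and attenuates higher frequencies.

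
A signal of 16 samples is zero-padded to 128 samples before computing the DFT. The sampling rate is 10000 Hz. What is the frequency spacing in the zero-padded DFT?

Original DFT: N = 16, resolution = f_s/N = 10000/16 = 625 Hz
Zero-padded DFT: N = 128, resolution = f_s/N = 10000/128 = 625/8 Hz
Zero-padding interpolates the spectrum (finer frequency grid)
but does NOT improve the true spectral resolution (ability to resolve close frequencies).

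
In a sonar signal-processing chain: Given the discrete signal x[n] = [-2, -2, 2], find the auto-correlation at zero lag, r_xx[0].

The auto-correlation at zero lag r_xx[0] equals the signal energy.
r_xx[0] = sum of x[n]^2 = (-2)^2 + (-2)^2 + 2^2
= 4 + 4 + 4 = 12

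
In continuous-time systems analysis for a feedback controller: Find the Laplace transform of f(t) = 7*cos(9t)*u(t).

Standard pair: cos(wt)*u(t) <-> s/(s^2+w^2)
With w = 9: L{7*cos(9t)*u(t)} = 7s/(s^2+81)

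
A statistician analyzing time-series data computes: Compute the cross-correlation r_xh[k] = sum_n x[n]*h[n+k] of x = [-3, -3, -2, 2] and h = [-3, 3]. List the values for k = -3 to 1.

Both sequences indexed from 0 and zero outside their support.
Lags with overlap: k = -3 to 1.
  r_xh[-3] = x[3]*h[0] = -6
  r_xh[-2] = x[2]*h[0] + x[3]*h[1] = 12
  r_xh[-1] = x[1]*h[0] + x[2]*h[1] = 3
  r_xh[0] = x[0]*h[0] + x[1]*h[1] = 0
  r_xh[1] = x[0]*h[1] = -9
r_xh = [-6, 12, 3, 0, -9] (for k = -3, ..., 1)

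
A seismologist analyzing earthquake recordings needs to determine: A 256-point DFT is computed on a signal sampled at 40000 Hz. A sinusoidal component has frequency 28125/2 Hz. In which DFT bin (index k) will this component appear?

DFT frequency resolution = f_s/N = 40000/256 = 625/4 Hz
Bin index k = f_signal / resolution = 28125/2 / 625/4 = 90
The signal frequency 28125/2 Hz falls in DFT bin k = 90.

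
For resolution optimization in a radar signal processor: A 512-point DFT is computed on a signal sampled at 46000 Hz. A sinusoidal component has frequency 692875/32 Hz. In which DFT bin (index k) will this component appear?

DFT frequency resolution = f_s/N = 46000/512 = 2875/32 Hz
Bin index k = f_signal / resolution = 692875/32 / 2875/32 = 241
The signal frequency 692875/32 Hz falls in DFT bin k = 241.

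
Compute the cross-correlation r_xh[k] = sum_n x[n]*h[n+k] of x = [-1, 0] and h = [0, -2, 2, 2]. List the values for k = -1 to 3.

Both sequences indexed from 0 and zero outside their support.
Lags with overlap: k = -1 to 3.
  r_xh[-1] = x[1]*h[0] = 0
  r_xh[0] = x[0]*h[0] + x[1]*h[1] = 0
  r_xh[1] = x[0]*h[1] + x[1]*h[2] = 2
  r_xh[2] = x[0]*h[2] + x[1]*h[3] = -2
  r_xh[3] = x[0]*h[3] = -2
r_xh = [0, 0, 2, -2, -2] (for k = -1, ..., 3)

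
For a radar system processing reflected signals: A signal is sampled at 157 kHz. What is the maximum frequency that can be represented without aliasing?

The maximum frequency that can be represented without aliasing
is the Nyquist frequency: f_max = f_s / 2 = 157 kHz / 2 = 157/2 kHz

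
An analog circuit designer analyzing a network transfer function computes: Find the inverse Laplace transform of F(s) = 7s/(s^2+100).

Standard pair: s/(s^2+w^2) <-> cos(wt)*u(t)
With k=7, w=10: f(t) = 7*cos(10t)*u(t)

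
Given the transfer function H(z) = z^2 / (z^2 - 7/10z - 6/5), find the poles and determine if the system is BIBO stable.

Poles are roots of the denominator: z^2 - 7/10z - 6/5 = 0.
Quadratic formula: z = [-(-7/10) +/- sqrt((-7/10)^2 - 4*(-6/5))] / 2
Discriminant = 49/100 + 24/5 = 529/100; sqrt = 23/10.
z = (7/10 +/- 23/10) / 2 => z = 3/2 or z = -4/5.
|p1| = 3/2, |p2| = 4/5.
For BIBO stability, all poles must lie inside the unit circle (|p| < 1).
System is UNSTABLE since at least one |p| >= 1.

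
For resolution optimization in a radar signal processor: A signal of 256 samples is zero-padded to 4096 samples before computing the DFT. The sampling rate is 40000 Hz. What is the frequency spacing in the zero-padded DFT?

Original DFT: N = 256, resolution = f_s/N = 40000/256 = 625/4 Hz
Zero-padded DFT: N = 4096, resolution = f_s/N = 40000/4096 = 625/64 Hz
Zero-padding interpolates the spectrum (finer frequency grid)
but does NOT improve the true spectral resolution (ability to resolve close frequencies).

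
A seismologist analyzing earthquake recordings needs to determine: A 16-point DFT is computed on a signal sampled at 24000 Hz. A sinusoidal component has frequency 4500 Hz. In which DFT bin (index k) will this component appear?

DFT frequency resolution = f_s/N = 24000/16 = 1500 Hz
Bin index k = f_signal / resolution = 4500 / 1500 = 3
The signal frequency 4500 Hz falls in DFT bin k = 3.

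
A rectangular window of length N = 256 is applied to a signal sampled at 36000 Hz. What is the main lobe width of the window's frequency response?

For a rectangular window of length N,
the main lobe width in frequency is 2*f_s/N.
= 2*36000/256 = 1125/4 Hz
This determines the minimum frequency separation for resolving two sinusoids.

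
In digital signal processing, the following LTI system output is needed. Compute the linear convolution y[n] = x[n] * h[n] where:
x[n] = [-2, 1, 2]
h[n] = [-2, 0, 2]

y[n] = sum_k x[k]*h[n-k]. Output length = len(x) + len(h) - 1 = 3 + 3 - 1 = 5.
y[0] = -2*-2 = 4
y[1] = 1*-2 + -2*0 = -2
y[2] = 2*-2 + 1*0 + -2*2 = -8
y[3] = 2*0 + 1*2 = 2
y[4] = 2*2 = 4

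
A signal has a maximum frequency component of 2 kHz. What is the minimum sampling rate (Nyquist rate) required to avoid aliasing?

By the Nyquist-Shannon sampling theorem,
the minimum sampling rate (Nyquist rate) must be at least 2 * f_max.
Nyquist rate = 2 * 2 kHz = 4 kHz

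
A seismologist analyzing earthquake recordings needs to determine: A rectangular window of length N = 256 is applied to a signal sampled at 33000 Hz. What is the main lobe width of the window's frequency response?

For a rectangular window of length N,
the main lobe width in frequency is 2*f_s/N.
= 2*33000/256 = 4125/16 Hz
This determines the minimum frequency separation for resolving two sinusoids.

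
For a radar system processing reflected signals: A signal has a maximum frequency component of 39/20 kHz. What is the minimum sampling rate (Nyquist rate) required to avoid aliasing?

By the Nyquist-Shannon sampling theorem,
the minimum sampling rate (Nyquist rate) must be at least 2 * f_max.
Nyquist rate = 2 * 39/20 kHz = 39/10 kHz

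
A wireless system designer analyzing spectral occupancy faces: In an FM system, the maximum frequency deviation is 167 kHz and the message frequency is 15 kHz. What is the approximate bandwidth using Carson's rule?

Carson's rule: BW = 2*(delta_f + f_m)
= 2*(167 + 15) kHz = 364 kHz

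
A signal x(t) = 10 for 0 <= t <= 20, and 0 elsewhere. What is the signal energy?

Energy = integral of |x(t)|^2 dt over the signal duration
= 10^2 * 20 = 100 * 20 = 2000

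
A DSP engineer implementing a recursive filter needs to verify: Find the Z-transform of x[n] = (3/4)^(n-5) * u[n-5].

Time-shifting property: if X(z) = Z{x[n]}, then Z{x[n-d]} = z^(-d) * X(z)
X(z) = z/(z - 3/4) for x[n] = (3/4)^n * u[n]
Z{x[n-5]} = z^(-5) * z/(z - 3/4) = z^(-4)/(z - 3/4)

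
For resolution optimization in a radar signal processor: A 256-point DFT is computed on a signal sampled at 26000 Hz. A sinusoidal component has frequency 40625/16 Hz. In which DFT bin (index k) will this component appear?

DFT frequency resolution = f_s/N = 26000/256 = 1625/16 Hz
Bin index k = f_signal / resolution = 40625/16 / 1625/16 = 25
The signal frequency 40625/16 Hz falls in DFT bin k = 25.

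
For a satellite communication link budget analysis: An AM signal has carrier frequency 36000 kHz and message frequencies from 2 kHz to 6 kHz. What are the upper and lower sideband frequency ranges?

Upper sideband (USB) = fc + [fm_low, fm_high] = 36000 + [2, 6] = [36002, 36006] kHz
Lower sideband (LSB) = fc - [fm_high, fm_low] = 36000 - [6, 2] = [35994, 35998] kHz
Total occupied spectrum: 35994 kHz to 36006 kHz (plus carrier at 36000 kHz)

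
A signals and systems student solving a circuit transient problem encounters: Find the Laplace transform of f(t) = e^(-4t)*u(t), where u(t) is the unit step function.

Standard Laplace transform pair:
e^(-at)*u(t) <-> 1/(s+a)
With a = 4: L{e^(-4t)*u(t)} = 1/(s+4), ROC: Re(s) > -4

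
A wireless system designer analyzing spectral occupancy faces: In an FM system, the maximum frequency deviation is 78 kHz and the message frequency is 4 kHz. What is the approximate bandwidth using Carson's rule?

Carson's rule: BW = 2*(delta_f + f_m)
= 2*(78 + 4) kHz = 164 kHz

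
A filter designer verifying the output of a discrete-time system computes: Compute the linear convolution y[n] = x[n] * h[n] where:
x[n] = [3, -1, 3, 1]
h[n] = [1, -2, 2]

y[n] = sum_k x[k]*h[n-k]. Output length = len(x) + len(h) - 1 = 4 + 3 - 1 = 6.
y[0] = 3*1 = 3
y[1] = -1*1 + 3*-2 = -7
y[2] = 3*1 + -1*-2 + 3*2 = 11
y[3] = 1*1 + 3*-2 + -1*2 = -7
y[4] = 1*-2 + 3*2 = 4
y[5] = 1*2 = 2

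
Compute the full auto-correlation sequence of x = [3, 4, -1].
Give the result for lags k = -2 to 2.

r_xx[k] = sum_m x[m]*x[m+k], indexed from 0, for k = -2 to 2:
  r_xx[-2] = x[2]*x[0] = -3
  r_xx[-1] = x[1]*x[0] + x[2]*x[1] = 8
  r_xx[0] = x[0]*x[0] + x[1]*x[1] + x[2]*x[2] = 26
  r_xx[1] = x[0]*x[1] + x[1]*x[2] = 8
  r_xx[2] = x[0]*x[2] = -3
r_xx = [-3, 8, 26, 8, -3]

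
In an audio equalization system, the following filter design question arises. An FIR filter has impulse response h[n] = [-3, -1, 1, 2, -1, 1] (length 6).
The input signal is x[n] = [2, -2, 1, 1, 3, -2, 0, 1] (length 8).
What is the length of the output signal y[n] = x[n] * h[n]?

For linear convolution, the output length is:
len(y) = len(x) + len(h) - 1 = 8 + 6 - 1 = 13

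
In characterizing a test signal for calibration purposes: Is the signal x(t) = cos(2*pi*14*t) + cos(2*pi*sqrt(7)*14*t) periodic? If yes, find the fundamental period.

f1 = 14 Hz, f2 = 14*sqrt(7) Hz
Ratio f2/f1 = sqrt(7), which is irrational.
Since the frequency ratio is irrational, no common period exists.
The signal is not periodic.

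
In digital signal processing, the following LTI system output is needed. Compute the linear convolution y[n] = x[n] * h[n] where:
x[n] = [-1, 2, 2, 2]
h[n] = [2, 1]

y[n] = sum_k x[k]*h[n-k]. Output length = len(x) + len(h) - 1 = 4 + 2 - 1 = 5.
y[0] = -1*2 = -2
y[1] = 2*2 + -1*1 = 3
y[2] = 2*2 + 2*1 = 6
y[3] = 2*2 + 2*1 = 6
y[4] = 2*1 = 2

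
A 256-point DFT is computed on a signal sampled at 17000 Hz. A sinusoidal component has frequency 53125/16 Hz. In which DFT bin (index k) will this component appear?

DFT frequency resolution = f_s/N = 17000/256 = 2125/32 Hz
Bin index k = f_signal / resolution = 53125/16 / 2125/32 = 50
The signal frequency 53125/16 Hz falls in DFT bin k = 50.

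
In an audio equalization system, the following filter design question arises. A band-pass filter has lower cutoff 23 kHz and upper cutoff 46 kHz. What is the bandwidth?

Bandwidth = f_high - f_low
= 46 kHz - 23 kHz = 23 kHz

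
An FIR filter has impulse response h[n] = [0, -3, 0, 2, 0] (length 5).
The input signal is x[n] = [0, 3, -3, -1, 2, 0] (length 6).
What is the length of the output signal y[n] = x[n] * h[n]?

For linear convolution, the output length is:
len(y) = len(x) + len(h) - 1 = 6 + 5 - 1 = 10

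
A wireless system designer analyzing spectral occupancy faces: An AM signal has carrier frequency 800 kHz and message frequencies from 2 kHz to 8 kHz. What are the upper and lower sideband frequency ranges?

Upper sideband (USB) = fc + [fm_low, fm_high] = 800 + [2, 8] = [802, 808] kHz
Lower sideband (LSB) = fc - [fm_high, fm_low] = 800 - [8, 2] = [792, 798] kHz
Total occupied spectrum: 792 kHz to 808 kHz (plus carrier at 800 kHz)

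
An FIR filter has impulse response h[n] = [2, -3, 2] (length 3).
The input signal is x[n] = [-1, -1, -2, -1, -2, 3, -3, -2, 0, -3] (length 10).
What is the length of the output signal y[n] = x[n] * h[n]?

For linear convolution, the output length is:
len(y) = len(x) + len(h) - 1 = 10 + 3 - 1 = 12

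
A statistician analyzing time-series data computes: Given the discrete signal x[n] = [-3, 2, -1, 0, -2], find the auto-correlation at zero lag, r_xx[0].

The auto-correlation at zero lag r_xx[0] equals the signal energy.
r_xx[0] = sum of x[n]^2 = (-3)^2 + 2^2 + (-1)^2 + 0^2 + (-2)^2
= 9 + 4 + 1 + 0 + 4 = 18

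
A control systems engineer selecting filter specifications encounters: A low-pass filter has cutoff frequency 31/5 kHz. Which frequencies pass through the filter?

A low-pass filter passes all frequencies below the cutoff frequency 31/5 kHz and attenuates higher frequencies.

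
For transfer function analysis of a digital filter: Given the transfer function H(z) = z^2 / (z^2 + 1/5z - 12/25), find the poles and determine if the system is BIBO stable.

Poles are roots of the denominator: z^2 + 1/5z - 12/25 = 0.
Quadratic formula: z = [-(1/5) +/- sqrt((1/5)^2 - 4*(-12/25))] / 2
Discriminant = 1/25 + 48/25 = 49/25; sqrt = 7/5.
z = (-1/5 +/- 7/5) / 2 => z = 3/5 or z = -4/5.
|p1| = 3/5, |p2| = 4/5.
For BIBO stability, all poles must lie inside the unit circle (|p| < 1).
System is STABLE since both |p| < 1.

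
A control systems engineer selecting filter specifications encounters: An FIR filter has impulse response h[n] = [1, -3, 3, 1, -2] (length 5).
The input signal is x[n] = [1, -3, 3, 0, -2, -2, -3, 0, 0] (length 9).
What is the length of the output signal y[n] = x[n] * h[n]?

For linear convolution, the output length is:
len(y) = len(x) + len(h) - 1 = 9 + 5 - 1 = 13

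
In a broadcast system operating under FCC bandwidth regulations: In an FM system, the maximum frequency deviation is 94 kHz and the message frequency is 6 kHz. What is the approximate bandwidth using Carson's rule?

Carson's rule: BW = 2*(delta_f + f_m)
= 2*(94 + 6) kHz = 200 kHz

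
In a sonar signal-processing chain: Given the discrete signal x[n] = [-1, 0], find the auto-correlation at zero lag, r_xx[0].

The auto-correlation at zero lag r_xx[0] equals the signal energy.
r_xx[0] = sum of x[n]^2 = (-1)^2 + 0^2
= 1 + 0 = 1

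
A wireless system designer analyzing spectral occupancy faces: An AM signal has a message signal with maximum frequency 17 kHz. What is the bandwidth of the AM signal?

In AM (double-sideband), the bandwidth is twice the message frequency.
BW = 2 * f_m = 2 * 17 kHz = 34 kHz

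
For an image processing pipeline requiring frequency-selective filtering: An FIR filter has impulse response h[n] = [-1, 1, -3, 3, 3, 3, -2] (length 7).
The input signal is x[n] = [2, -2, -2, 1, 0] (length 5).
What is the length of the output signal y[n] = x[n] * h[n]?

For linear convolution, the output length is:
len(y) = len(x) + len(h) - 1 = 5 + 7 - 1 = 11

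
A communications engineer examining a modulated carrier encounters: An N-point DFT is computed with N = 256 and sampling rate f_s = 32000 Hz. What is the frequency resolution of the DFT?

DFT frequency resolution = f_s / N
= 32000 / 256 = 125 Hz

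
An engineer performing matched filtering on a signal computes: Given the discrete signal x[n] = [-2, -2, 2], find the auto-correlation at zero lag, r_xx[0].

The auto-correlation at zero lag r_xx[0] equals the signal energy.
r_xx[0] = sum of x[n]^2 = (-2)^2 + (-2)^2 + 2^2
= 4 + 4 + 4 = 12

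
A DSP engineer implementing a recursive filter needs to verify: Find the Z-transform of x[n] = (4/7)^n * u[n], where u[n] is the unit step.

The Z-transform of a^n * u[n] is z/(z-a) for |z| > |a|.
Here a = 4/7, so X(z) = z/(z - (4/7)) = 7z/(7z - 4)
ROC: |z| > 4/7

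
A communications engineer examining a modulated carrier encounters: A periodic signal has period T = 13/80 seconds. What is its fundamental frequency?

The fundamental frequency is the reciprocal of the period.
f = 1/T = 1/(13/80) = 80/13 Hz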